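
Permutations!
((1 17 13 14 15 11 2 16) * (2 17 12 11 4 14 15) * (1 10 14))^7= (17)(2 14 10 16)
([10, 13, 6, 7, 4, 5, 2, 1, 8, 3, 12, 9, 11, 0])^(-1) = (0 13 1 7 3 9 11 12 10)(2 6)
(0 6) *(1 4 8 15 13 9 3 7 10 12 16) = (0 6)(1 4 8 15 13 9 3 7 10 12 16) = [6, 4, 2, 7, 8, 5, 0, 10, 15, 3, 12, 11, 16, 9, 14, 13, 1]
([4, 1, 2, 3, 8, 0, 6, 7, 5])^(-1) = [5, 1, 2, 3, 0, 8, 6, 7, 4]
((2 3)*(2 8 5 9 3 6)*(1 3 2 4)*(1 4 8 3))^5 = ((2 6 8 5 9))^5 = (9)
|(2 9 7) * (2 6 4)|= 5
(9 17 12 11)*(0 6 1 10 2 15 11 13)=(0 6 1 10 2 15 11 9 17 12 13)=[6, 10, 15, 3, 4, 5, 1, 7, 8, 17, 2, 9, 13, 0, 14, 11, 16, 12]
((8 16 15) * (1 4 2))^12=(16)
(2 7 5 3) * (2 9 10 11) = (2 7 5 3 9 10 11) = [0, 1, 7, 9, 4, 3, 6, 5, 8, 10, 11, 2]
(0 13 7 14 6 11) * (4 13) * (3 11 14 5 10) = [4, 1, 2, 11, 13, 10, 14, 5, 8, 9, 3, 0, 12, 7, 6] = (0 4 13 7 5 10 3 11)(6 14)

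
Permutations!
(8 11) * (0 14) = [14, 1, 2, 3, 4, 5, 6, 7, 11, 9, 10, 8, 12, 13, 0] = (0 14)(8 11)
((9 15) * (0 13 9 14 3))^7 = ((0 13 9 15 14 3))^7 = (0 13 9 15 14 3)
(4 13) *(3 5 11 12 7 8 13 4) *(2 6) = (2 6)(3 5 11 12 7 8 13) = [0, 1, 6, 5, 4, 11, 2, 8, 13, 9, 10, 12, 7, 3]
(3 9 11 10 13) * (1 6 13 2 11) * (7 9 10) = [0, 6, 11, 10, 4, 5, 13, 9, 8, 1, 2, 7, 12, 3] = (1 6 13 3 10 2 11 7 9)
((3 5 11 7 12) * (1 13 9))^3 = (13)(3 7 5 12 11)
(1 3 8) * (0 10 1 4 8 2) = (0 10 1 3 2)(4 8) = [10, 3, 0, 2, 8, 5, 6, 7, 4, 9, 1]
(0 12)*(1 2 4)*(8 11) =(0 12)(1 2 4)(8 11) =[12, 2, 4, 3, 1, 5, 6, 7, 11, 9, 10, 8, 0]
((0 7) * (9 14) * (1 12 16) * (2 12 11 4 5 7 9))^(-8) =((0 9 14 2 12 16 1 11 4 5 7))^(-8) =(0 2 1 5 9 12 11 7 14 16 4)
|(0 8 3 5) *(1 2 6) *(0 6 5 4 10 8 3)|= |(0 3 4 10 8)(1 2 5 6)|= 20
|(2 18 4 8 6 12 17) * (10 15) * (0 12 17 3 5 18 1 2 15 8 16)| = |(0 12 3 5 18 4 16)(1 2)(6 17 15 10 8)| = 70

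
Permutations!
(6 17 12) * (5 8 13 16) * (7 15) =(5 8 13 16)(6 17 12)(7 15) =[0, 1, 2, 3, 4, 8, 17, 15, 13, 9, 10, 11, 6, 16, 14, 7, 5, 12]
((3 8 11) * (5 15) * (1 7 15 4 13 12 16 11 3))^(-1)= (1 11 16 12 13 4 5 15 7)(3 8)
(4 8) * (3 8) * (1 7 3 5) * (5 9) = (1 7 3 8 4 9 5) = [0, 7, 2, 8, 9, 1, 6, 3, 4, 5]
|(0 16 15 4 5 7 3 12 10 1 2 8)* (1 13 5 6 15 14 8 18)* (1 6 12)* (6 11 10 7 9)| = |(0 16 14 8)(1 2 18 11 10 13 5 9 6 15 4 12 7 3)| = 28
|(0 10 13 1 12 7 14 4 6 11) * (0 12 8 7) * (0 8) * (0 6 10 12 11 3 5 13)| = |(0 12 8 7 14 4 10)(1 6 3 5 13)| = 35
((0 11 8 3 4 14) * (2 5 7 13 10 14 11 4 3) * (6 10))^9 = (0 10 13 5 8 4 14 6 7 2 11)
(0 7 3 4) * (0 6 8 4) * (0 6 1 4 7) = (1 4)(3 6 8 7) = [0, 4, 2, 6, 1, 5, 8, 3, 7]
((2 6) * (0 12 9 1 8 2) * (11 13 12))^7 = (0 2 1 12 11 6 8 9 13)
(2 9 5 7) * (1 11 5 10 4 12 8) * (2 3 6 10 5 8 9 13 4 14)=(1 11 8)(2 13 4 12 9 5 7 3 6 10 14)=[0, 11, 13, 6, 12, 7, 10, 3, 1, 5, 14, 8, 9, 4, 2]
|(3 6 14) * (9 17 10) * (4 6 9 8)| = 8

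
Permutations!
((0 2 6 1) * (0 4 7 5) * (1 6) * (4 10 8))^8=(10)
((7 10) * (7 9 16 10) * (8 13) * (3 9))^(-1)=((3 9 16 10)(8 13))^(-1)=(3 10 16 9)(8 13)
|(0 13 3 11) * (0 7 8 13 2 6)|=15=|(0 2 6)(3 11 7 8 13)|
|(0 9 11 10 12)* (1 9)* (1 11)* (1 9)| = |(0 11 10 12)| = 4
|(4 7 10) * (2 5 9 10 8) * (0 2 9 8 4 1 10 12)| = |(0 2 5 8 9 12)(1 10)(4 7)| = 6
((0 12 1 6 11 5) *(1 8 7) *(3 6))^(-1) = ((0 12 8 7 1 3 6 11 5))^(-1) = (0 5 11 6 3 1 7 8 12)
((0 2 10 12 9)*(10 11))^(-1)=((0 2 11 10 12 9))^(-1)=(0 9 12 10 11 2)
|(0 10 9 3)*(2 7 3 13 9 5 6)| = 14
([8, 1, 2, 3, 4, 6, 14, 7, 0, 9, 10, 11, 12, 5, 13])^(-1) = [8, 1, 2, 3, 4, 13, 5, 7, 0, 9, 10, 11, 12, 14, 6]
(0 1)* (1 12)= (0 12 1)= [12, 0, 2, 3, 4, 5, 6, 7, 8, 9, 10, 11, 1]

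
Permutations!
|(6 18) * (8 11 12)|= 6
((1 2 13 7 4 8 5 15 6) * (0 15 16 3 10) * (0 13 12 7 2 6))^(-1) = (0 15)(1 6)(2 13 10 3 16 5 8 4 7 12)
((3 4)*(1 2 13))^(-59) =(1 2 13)(3 4)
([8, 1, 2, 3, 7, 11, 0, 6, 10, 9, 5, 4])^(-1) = (0 6 7 4 11 5 10 8)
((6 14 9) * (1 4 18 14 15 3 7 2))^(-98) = (1 18 9 15 7)(2 4 14 6 3)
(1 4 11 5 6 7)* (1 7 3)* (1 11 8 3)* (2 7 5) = [0, 4, 7, 11, 8, 6, 1, 5, 3, 9, 10, 2] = (1 4 8 3 11 2 7 5 6)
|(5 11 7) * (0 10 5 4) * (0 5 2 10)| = 4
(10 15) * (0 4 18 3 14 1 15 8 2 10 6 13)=(0 4 18 3 14 1 15 6 13)(2 10 8)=[4, 15, 10, 14, 18, 5, 13, 7, 2, 9, 8, 11, 12, 0, 1, 6, 16, 17, 3]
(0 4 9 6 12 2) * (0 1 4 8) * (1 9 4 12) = [8, 12, 9, 3, 4, 5, 1, 7, 0, 6, 10, 11, 2] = (0 8)(1 12 2 9 6)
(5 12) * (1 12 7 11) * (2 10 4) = (1 12 5 7 11)(2 10 4) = [0, 12, 10, 3, 2, 7, 6, 11, 8, 9, 4, 1, 5]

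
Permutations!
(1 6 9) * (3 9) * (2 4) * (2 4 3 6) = (1 2 3 9) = [0, 2, 3, 9, 4, 5, 6, 7, 8, 1]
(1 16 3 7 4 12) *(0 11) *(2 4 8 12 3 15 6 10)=(0 11)(1 16 15 6 10 2 4 3 7 8 12)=[11, 16, 4, 7, 3, 5, 10, 8, 12, 9, 2, 0, 1, 13, 14, 6, 15]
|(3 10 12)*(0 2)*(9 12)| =4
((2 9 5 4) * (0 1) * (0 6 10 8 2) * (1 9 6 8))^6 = ((0 9 5 4)(1 8 2 6 10))^6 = (0 5)(1 8 2 6 10)(4 9)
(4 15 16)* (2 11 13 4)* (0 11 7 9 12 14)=[11, 1, 7, 3, 15, 5, 6, 9, 8, 12, 10, 13, 14, 4, 0, 16, 2]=(0 11 13 4 15 16 2 7 9 12 14)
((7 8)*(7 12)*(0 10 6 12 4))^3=((0 10 6 12 7 8 4))^3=(0 12 4 6 8 10 7)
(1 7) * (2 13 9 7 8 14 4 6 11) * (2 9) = [0, 8, 13, 3, 6, 5, 11, 1, 14, 7, 10, 9, 12, 2, 4] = (1 8 14 4 6 11 9 7)(2 13)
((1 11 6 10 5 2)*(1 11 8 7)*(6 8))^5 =(1 11 10 7 2 6 8 5)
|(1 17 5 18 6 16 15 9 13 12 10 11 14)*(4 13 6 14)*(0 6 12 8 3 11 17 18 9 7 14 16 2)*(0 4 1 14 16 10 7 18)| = |(0 6 2 4 13 8 3 11 1)(5 9 12 7 16 15 18 10 17)| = 9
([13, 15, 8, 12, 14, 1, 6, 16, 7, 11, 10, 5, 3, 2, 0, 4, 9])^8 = (0 5 8 4 9 13 1 7 14 11 2 15 16)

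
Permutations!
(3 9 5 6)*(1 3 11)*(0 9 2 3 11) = (0 9 5 6)(1 11)(2 3) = [9, 11, 3, 2, 4, 6, 0, 7, 8, 5, 10, 1]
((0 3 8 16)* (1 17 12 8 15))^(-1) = (0 16 8 12 17 1 15 3)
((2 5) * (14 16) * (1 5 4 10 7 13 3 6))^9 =(14 16)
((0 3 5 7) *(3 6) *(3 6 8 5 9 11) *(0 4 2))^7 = (0 8 5 7 4 2)(3 9 11)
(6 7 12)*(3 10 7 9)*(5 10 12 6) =[0, 1, 2, 12, 4, 10, 9, 6, 8, 3, 7, 11, 5] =(3 12 5 10 7 6 9)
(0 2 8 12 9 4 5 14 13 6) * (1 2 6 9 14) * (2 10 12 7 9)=[6, 10, 8, 3, 5, 1, 0, 9, 7, 4, 12, 11, 14, 2, 13]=(0 6)(1 10 12 14 13 2 8 7 9 4 5)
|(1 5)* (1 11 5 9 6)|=6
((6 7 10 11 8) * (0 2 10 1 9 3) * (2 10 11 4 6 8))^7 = ((0 10 4 6 7 1 9 3)(2 11))^7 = (0 3 9 1 7 6 4 10)(2 11)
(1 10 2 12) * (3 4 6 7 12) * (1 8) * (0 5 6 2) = (0 5 6 7 12 8 1 10)(2 3 4) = [5, 10, 3, 4, 2, 6, 7, 12, 1, 9, 0, 11, 8]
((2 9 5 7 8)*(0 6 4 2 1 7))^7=((0 6 4 2 9 5)(1 7 8))^7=(0 6 4 2 9 5)(1 7 8)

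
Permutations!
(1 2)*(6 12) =(1 2)(6 12) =[0, 2, 1, 3, 4, 5, 12, 7, 8, 9, 10, 11, 6]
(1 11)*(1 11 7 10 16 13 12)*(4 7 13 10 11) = (1 13 12)(4 7 11)(10 16) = [0, 13, 2, 3, 7, 5, 6, 11, 8, 9, 16, 4, 1, 12, 14, 15, 10]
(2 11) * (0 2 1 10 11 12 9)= (0 2 12 9)(1 10 11)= [2, 10, 12, 3, 4, 5, 6, 7, 8, 0, 11, 1, 9]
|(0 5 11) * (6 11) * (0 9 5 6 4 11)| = 4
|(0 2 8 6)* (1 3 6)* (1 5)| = 7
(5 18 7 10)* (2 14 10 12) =(2 14 10 5 18 7 12) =[0, 1, 14, 3, 4, 18, 6, 12, 8, 9, 5, 11, 2, 13, 10, 15, 16, 17, 7]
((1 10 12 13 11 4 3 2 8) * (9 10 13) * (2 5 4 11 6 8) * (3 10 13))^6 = ((1 3 5 4 10 12 9 13 6 8))^6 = (1 9 5 6 10)(3 13 4 8 12)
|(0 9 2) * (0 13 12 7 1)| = 7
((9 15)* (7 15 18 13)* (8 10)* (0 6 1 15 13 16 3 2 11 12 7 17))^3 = (0 15 16 11 13 6 9 3 12 17 1 18 2 7)(8 10)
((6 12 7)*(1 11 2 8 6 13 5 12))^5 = ((1 11 2 8 6)(5 12 7 13))^5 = (5 12 7 13)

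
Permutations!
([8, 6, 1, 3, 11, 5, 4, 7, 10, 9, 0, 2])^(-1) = (0 10 8)(1 2 11 4 6)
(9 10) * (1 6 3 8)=(1 6 3 8)(9 10)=[0, 6, 2, 8, 4, 5, 3, 7, 1, 10, 9]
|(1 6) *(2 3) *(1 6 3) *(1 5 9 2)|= 6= |(1 3)(2 5 9)|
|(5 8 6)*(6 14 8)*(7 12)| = |(5 6)(7 12)(8 14)| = 2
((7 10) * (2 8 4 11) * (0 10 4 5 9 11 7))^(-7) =(0 10)(2 9 8 11 5)(4 7) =((0 10)(2 8 5 9 11)(4 7))^(-7)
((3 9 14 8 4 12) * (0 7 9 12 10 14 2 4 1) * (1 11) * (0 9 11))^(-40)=((0 7 11 1 9 2 4 10 14 8)(3 12))^(-40)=(14)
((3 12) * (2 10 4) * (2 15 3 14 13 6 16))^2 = (2 4 3 14 6)(10 15 12 13 16)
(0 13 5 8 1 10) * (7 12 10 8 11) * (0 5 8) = [13, 0, 2, 3, 4, 11, 6, 12, 1, 9, 5, 7, 10, 8] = (0 13 8 1)(5 11 7 12 10)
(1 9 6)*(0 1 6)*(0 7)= (0 1 9 7)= [1, 9, 2, 3, 4, 5, 6, 0, 8, 7]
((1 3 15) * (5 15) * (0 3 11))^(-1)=(0 11 1 15 5 3)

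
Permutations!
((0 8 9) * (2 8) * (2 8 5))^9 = (9)(2 5)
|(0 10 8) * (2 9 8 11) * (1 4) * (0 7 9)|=12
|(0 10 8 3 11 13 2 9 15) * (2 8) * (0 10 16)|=4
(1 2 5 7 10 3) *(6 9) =(1 2 5 7 10 3)(6 9) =[0, 2, 5, 1, 4, 7, 9, 10, 8, 6, 3]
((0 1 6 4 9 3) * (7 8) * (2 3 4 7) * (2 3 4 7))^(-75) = ((0 1 6 2 4 9 7 8 3))^(-75) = (0 7 2)(1 8 4)(3 9 6)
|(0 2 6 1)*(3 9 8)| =12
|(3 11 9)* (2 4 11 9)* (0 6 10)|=|(0 6 10)(2 4 11)(3 9)|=6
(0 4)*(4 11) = (0 11 4) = [11, 1, 2, 3, 0, 5, 6, 7, 8, 9, 10, 4]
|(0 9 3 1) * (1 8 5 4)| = 7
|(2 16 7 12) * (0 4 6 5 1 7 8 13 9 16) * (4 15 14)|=20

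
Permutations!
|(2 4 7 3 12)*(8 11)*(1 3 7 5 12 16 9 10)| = |(1 3 16 9 10)(2 4 5 12)(8 11)| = 20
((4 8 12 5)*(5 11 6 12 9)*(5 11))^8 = ((4 8 9 11 6 12 5))^8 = (4 8 9 11 6 12 5)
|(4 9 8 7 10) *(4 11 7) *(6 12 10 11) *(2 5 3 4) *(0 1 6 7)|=|(0 1 6 12 10 7 11)(2 5 3 4 9 8)|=42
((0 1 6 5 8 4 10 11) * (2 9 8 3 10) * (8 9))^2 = (0 6 3 11 1 5 10)(2 4 8)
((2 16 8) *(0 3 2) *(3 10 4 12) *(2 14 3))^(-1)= ((0 10 4 12 2 16 8)(3 14))^(-1)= (0 8 16 2 12 4 10)(3 14)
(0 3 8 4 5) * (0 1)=(0 3 8 4 5 1)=[3, 0, 2, 8, 5, 1, 6, 7, 4]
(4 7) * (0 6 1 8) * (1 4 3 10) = (0 6 4 7 3 10 1 8) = [6, 8, 2, 10, 7, 5, 4, 3, 0, 9, 1]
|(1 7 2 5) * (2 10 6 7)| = 3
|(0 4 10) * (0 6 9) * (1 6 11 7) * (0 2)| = 9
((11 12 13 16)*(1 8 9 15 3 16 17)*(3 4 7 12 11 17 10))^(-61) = ((1 8 9 15 4 7 12 13 10 3 16 17))^(-61) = (1 17 16 3 10 13 12 7 4 15 9 8)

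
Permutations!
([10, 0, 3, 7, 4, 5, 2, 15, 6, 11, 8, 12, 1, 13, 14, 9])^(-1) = (0 1 12 11 9 15 7 3 2 6 8 10)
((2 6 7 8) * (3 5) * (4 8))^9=((2 6 7 4 8)(3 5))^9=(2 8 4 7 6)(3 5)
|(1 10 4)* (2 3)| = |(1 10 4)(2 3)| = 6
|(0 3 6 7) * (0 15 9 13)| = 7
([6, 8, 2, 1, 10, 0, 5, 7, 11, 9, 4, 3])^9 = [0, 8, 2, 1, 10, 5, 6, 7, 11, 9, 4, 3]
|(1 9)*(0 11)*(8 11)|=6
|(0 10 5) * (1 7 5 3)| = 6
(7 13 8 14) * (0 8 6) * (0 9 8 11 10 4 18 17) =(0 11 10 4 18 17)(6 9 8 14 7 13) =[11, 1, 2, 3, 18, 5, 9, 13, 14, 8, 4, 10, 12, 6, 7, 15, 16, 0, 17]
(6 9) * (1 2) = (1 2)(6 9) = [0, 2, 1, 3, 4, 5, 9, 7, 8, 6]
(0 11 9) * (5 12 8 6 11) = (0 5 12 8 6 11 9) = [5, 1, 2, 3, 4, 12, 11, 7, 6, 0, 10, 9, 8]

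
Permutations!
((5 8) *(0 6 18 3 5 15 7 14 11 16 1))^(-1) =((0 6 18 3 5 8 15 7 14 11 16 1))^(-1) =(0 1 16 11 14 7 15 8 5 3 18 6)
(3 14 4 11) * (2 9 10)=(2 9 10)(3 14 4 11)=[0, 1, 9, 14, 11, 5, 6, 7, 8, 10, 2, 3, 12, 13, 4]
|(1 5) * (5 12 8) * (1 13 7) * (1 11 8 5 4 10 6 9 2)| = |(1 12 5 13 7 11 8 4 10 6 9 2)| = 12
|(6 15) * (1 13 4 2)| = 4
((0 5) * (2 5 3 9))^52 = (0 9 5 3 2)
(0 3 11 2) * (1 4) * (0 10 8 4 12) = (0 3 11 2 10 8 4 1 12) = [3, 12, 10, 11, 1, 5, 6, 7, 4, 9, 8, 2, 0]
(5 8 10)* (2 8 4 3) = (2 8 10 5 4 3) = [0, 1, 8, 2, 3, 4, 6, 7, 10, 9, 5]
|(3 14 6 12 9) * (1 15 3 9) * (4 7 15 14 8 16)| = 12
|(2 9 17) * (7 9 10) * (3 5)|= |(2 10 7 9 17)(3 5)|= 10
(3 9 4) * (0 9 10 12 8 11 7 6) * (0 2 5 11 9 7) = (0 7 6 2 5 11)(3 10 12 8 9 4) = [7, 1, 5, 10, 3, 11, 2, 6, 9, 4, 12, 0, 8]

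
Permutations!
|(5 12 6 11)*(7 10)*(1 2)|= 4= |(1 2)(5 12 6 11)(7 10)|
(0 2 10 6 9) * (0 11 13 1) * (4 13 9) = [2, 0, 10, 3, 13, 5, 4, 7, 8, 11, 6, 9, 12, 1] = (0 2 10 6 4 13 1)(9 11)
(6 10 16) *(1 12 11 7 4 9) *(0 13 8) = (0 13 8)(1 12 11 7 4 9)(6 10 16) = [13, 12, 2, 3, 9, 5, 10, 4, 0, 1, 16, 7, 11, 8, 14, 15, 6]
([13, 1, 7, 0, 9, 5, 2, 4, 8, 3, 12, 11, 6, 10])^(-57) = (0 12 7 3 10 2 9 13 6 4)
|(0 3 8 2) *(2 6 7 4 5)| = |(0 3 8 6 7 4 5 2)| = 8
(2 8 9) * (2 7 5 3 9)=[0, 1, 8, 9, 4, 3, 6, 5, 2, 7]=(2 8)(3 9 7 5)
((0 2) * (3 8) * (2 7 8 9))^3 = (0 3)(2 8)(7 9)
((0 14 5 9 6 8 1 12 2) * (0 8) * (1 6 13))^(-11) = ((0 14 5 9 13 1 12 2 8 6))^(-11) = (0 6 8 2 12 1 13 9 5 14)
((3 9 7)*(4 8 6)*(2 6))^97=(2 6 4 8)(3 9 7)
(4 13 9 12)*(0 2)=(0 2)(4 13 9 12)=[2, 1, 0, 3, 13, 5, 6, 7, 8, 12, 10, 11, 4, 9]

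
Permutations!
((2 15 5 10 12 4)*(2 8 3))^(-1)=(2 3 8 4 12 10 5 15)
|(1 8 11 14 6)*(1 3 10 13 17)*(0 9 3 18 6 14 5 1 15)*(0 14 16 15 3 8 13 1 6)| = |(0 9 8 11 5 6 18)(1 13 17 3 10)(14 16 15)| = 105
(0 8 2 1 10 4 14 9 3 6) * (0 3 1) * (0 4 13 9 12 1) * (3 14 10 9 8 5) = (0 5 3 6 14 12 1 9)(2 4 10 13 8) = [5, 9, 4, 6, 10, 3, 14, 7, 2, 0, 13, 11, 1, 8, 12]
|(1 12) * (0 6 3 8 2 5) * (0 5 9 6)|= 10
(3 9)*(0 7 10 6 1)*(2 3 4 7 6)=(0 6 1)(2 3 9 4 7 10)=[6, 0, 3, 9, 7, 5, 1, 10, 8, 4, 2]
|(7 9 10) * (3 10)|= 4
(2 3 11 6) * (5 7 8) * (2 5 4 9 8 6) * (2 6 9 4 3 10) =(2 10)(3 11 6 5 7 9 8) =[0, 1, 10, 11, 4, 7, 5, 9, 3, 8, 2, 6]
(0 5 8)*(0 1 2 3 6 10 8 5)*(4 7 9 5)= (1 2 3 6 10 8)(4 7 9 5)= [0, 2, 3, 6, 7, 4, 10, 9, 1, 5, 8]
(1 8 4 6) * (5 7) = (1 8 4 6)(5 7) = [0, 8, 2, 3, 6, 7, 1, 5, 4]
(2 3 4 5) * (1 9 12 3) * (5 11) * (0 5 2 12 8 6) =[5, 9, 1, 4, 11, 12, 0, 7, 6, 8, 10, 2, 3] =(0 5 12 3 4 11 2 1 9 8 6)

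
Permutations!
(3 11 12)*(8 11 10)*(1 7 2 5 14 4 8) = (1 7 2 5 14 4 8 11 12 3 10) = [0, 7, 5, 10, 8, 14, 6, 2, 11, 9, 1, 12, 3, 13, 4]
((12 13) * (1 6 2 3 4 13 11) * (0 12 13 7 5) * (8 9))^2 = (13)(0 11 6 3 7)(1 2 4 5 12)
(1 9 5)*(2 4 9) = [0, 2, 4, 3, 9, 1, 6, 7, 8, 5] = (1 2 4 9 5)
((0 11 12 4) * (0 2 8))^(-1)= ((0 11 12 4 2 8))^(-1)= (0 8 2 4 12 11)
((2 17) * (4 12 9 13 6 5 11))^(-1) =((2 17)(4 12 9 13 6 5 11))^(-1) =(2 17)(4 11 5 6 13 9 12)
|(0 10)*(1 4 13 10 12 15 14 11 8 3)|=11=|(0 12 15 14 11 8 3 1 4 13 10)|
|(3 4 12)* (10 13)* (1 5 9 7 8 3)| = 8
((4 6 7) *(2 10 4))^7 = ((2 10 4 6 7))^7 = (2 4 7 10 6)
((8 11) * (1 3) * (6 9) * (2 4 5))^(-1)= ((1 3)(2 4 5)(6 9)(8 11))^(-1)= (1 3)(2 5 4)(6 9)(8 11)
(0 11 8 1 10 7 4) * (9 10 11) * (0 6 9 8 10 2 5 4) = (0 8 1 11 10 7)(2 5 4 6 9) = [8, 11, 5, 3, 6, 4, 9, 0, 1, 2, 7, 10]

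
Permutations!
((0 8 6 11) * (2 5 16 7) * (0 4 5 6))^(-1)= (0 8)(2 7 16 5 4 11 6)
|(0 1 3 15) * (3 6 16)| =6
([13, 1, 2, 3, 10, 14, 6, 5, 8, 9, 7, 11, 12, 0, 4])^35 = [13, 1, 2, 3, 4, 5, 6, 7, 8, 9, 10, 11, 12, 0, 14]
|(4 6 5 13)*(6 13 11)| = 6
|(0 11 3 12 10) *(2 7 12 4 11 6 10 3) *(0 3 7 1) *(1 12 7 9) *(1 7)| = |(0 6 10 3 4 11 2 12 9 7 1)| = 11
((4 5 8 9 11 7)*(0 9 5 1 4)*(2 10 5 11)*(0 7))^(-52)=((0 9 2 10 5 8 11)(1 4))^(-52)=(0 5 9 8 2 11 10)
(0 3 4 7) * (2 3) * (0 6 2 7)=(0 7 6 2 3 4)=[7, 1, 3, 4, 0, 5, 2, 6]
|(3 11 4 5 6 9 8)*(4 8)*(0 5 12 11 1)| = |(0 5 6 9 4 12 11 8 3 1)| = 10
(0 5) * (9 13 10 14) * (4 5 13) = (0 13 10 14 9 4 5) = [13, 1, 2, 3, 5, 0, 6, 7, 8, 4, 14, 11, 12, 10, 9]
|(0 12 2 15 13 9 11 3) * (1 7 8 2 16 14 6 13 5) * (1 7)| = 45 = |(0 12 16 14 6 13 9 11 3)(2 15 5 7 8)|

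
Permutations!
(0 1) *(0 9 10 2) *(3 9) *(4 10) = [1, 3, 0, 9, 10, 5, 6, 7, 8, 4, 2] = (0 1 3 9 4 10 2)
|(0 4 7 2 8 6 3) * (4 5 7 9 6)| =|(0 5 7 2 8 4 9 6 3)| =9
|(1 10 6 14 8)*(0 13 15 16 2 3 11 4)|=40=|(0 13 15 16 2 3 11 4)(1 10 6 14 8)|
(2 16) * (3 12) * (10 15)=(2 16)(3 12)(10 15)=[0, 1, 16, 12, 4, 5, 6, 7, 8, 9, 15, 11, 3, 13, 14, 10, 2]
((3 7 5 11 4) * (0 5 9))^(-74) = (0 4 9 11 7 5 3) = ((0 5 11 4 3 7 9))^(-74)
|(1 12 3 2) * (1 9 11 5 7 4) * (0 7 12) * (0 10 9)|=11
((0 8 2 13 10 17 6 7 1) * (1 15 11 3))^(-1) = ((0 8 2 13 10 17 6 7 15 11 3 1))^(-1) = (0 1 3 11 15 7 6 17 10 13 2 8)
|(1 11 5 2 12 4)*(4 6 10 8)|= |(1 11 5 2 12 6 10 8 4)|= 9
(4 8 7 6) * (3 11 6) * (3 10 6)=[0, 1, 2, 11, 8, 5, 4, 10, 7, 9, 6, 3]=(3 11)(4 8 7 10 6)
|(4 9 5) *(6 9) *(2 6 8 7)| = 7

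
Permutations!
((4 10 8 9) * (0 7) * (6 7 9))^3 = ((0 9 4 10 8 6 7))^3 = (0 10 7 4 6 9 8)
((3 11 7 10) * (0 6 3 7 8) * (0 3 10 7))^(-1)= (0 10 6)(3 8 11)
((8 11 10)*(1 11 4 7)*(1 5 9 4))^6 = ((1 11 10 8)(4 7 5 9))^6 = (1 10)(4 5)(7 9)(8 11)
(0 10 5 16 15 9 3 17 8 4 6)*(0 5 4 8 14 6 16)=[10, 1, 2, 17, 16, 0, 5, 7, 8, 3, 4, 11, 12, 13, 6, 9, 15, 14]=(0 10 4 16 15 9 3 17 14 6 5)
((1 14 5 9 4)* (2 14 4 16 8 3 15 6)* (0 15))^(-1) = (0 3 8 16 9 5 14 2 6 15)(1 4) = ((0 15 6 2 14 5 9 16 8 3)(1 4))^(-1)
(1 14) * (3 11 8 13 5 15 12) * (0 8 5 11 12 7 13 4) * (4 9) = (0 8 9 4)(1 14)(3 12)(5 15 7 13 11) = [8, 14, 2, 12, 0, 15, 6, 13, 9, 4, 10, 5, 3, 11, 1, 7]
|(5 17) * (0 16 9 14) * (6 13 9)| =|(0 16 6 13 9 14)(5 17)| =6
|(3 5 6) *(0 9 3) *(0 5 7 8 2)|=6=|(0 9 3 7 8 2)(5 6)|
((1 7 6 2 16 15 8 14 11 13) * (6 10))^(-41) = (1 6 15 11 7 2 8 13 10 16 14) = ((1 7 10 6 2 16 15 8 14 11 13))^(-41)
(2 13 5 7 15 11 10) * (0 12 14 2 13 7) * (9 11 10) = (0 12 14 2 7 15 10 13 5)(9 11) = [12, 1, 7, 3, 4, 0, 6, 15, 8, 11, 13, 9, 14, 5, 2, 10]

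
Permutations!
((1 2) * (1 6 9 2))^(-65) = (2 6 9)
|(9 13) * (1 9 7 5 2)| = |(1 9 13 7 5 2)| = 6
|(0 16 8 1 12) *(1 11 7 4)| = 8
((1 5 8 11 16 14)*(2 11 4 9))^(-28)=(1 14 16 11 2 9 4 8 5)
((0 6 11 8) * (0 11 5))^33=(8 11)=((0 6 5)(8 11))^33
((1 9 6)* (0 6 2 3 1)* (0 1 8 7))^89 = (0 6 1 9 2 3 8 7)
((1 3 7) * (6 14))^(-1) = ((1 3 7)(6 14))^(-1) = (1 7 3)(6 14)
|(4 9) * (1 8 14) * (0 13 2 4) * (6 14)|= 20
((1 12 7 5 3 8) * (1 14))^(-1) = (1 14 8 3 5 7 12)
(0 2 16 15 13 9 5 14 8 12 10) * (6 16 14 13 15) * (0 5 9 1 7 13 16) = (0 2 14 8 12 10 5 16 6)(1 7 13) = [2, 7, 14, 3, 4, 16, 0, 13, 12, 9, 5, 11, 10, 1, 8, 15, 6]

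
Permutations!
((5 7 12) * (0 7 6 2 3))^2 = (0 12 6 3 7 5 2)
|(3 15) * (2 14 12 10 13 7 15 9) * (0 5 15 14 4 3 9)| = |(0 5 15 9 2 4 3)(7 14 12 10 13)| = 35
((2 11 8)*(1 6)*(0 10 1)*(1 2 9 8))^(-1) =(0 6 1 11 2 10)(8 9)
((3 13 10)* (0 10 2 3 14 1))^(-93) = (0 1 14 10)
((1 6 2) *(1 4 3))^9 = (1 3 4 2 6)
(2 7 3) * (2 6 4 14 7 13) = (2 13)(3 6 4 14 7) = [0, 1, 13, 6, 14, 5, 4, 3, 8, 9, 10, 11, 12, 2, 7]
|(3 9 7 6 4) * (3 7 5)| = 3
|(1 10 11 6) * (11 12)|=5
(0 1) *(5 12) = [1, 0, 2, 3, 4, 12, 6, 7, 8, 9, 10, 11, 5] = (0 1)(5 12)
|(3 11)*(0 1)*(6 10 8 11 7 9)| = 14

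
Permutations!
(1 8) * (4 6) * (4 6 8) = (1 4 8) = [0, 4, 2, 3, 8, 5, 6, 7, 1]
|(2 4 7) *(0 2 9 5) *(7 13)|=|(0 2 4 13 7 9 5)|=7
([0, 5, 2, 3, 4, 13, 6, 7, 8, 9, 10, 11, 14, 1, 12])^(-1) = [0, 13, 2, 3, 4, 1, 6, 7, 8, 9, 10, 11, 14, 5, 12]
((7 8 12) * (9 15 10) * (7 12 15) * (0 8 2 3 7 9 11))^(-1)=(0 11 10 15 8)(2 7 3)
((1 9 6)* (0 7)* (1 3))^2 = (1 6)(3 9)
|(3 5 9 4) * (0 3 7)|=6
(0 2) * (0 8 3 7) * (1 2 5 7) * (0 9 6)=(0 5 7 9 6)(1 2 8 3)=[5, 2, 8, 1, 4, 7, 0, 9, 3, 6]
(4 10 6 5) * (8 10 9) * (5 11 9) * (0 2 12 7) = (0 2 12 7)(4 5)(6 11 9 8 10) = [2, 1, 12, 3, 5, 4, 11, 0, 10, 8, 6, 9, 7]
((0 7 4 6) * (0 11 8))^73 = (0 7 4 6 11 8)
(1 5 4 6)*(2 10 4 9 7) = (1 5 9 7 2 10 4 6) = [0, 5, 10, 3, 6, 9, 1, 2, 8, 7, 4]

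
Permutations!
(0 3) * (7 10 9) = (0 3)(7 10 9) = [3, 1, 2, 0, 4, 5, 6, 10, 8, 7, 9]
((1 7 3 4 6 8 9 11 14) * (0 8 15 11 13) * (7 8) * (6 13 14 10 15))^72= (15)(0 3 13 7 4)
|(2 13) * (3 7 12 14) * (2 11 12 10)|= 8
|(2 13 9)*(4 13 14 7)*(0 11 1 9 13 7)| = 6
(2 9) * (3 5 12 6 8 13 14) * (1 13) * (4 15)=(1 13 14 3 5 12 6 8)(2 9)(4 15)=[0, 13, 9, 5, 15, 12, 8, 7, 1, 2, 10, 11, 6, 14, 3, 4]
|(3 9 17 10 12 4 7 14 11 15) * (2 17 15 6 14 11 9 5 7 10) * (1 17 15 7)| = |(1 17 2 15 3 5)(4 10 12)(6 14 9 7 11)| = 30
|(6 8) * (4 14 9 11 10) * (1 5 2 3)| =|(1 5 2 3)(4 14 9 11 10)(6 8)| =20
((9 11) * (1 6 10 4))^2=(11)(1 10)(4 6)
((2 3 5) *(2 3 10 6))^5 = (2 6 10)(3 5)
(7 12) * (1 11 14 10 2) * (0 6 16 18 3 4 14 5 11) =(0 6 16 18 3 4 14 10 2 1)(5 11)(7 12) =[6, 0, 1, 4, 14, 11, 16, 12, 8, 9, 2, 5, 7, 13, 10, 15, 18, 17, 3]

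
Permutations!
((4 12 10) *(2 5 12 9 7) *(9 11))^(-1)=(2 7 9 11 4 10 12 5)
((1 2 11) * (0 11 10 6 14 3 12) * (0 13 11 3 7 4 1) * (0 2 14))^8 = ((0 3 12 13 11 2 10 6)(1 14 7 4))^8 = (14)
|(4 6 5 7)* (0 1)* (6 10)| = |(0 1)(4 10 6 5 7)| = 10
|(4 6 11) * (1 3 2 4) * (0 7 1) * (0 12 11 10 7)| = 14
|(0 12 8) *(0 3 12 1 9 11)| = |(0 1 9 11)(3 12 8)| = 12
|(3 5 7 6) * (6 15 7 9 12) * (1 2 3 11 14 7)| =11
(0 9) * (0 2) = (0 9 2) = [9, 1, 0, 3, 4, 5, 6, 7, 8, 2]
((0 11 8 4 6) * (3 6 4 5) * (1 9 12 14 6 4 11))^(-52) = (0 9 14)(1 12 6)(3 8 4 5 11)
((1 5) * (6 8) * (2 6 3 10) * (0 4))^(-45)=((0 4)(1 5)(2 6 8 3 10))^(-45)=(10)(0 4)(1 5)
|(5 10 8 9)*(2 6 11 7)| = 4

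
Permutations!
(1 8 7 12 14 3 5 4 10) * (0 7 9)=(0 7 12 14 3 5 4 10 1 8 9)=[7, 8, 2, 5, 10, 4, 6, 12, 9, 0, 1, 11, 14, 13, 3]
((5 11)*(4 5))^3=((4 5 11))^3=(11)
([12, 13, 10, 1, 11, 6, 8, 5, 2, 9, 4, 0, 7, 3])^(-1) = [11, 3, 8, 13, 10, 7, 5, 12, 6, 9, 2, 4, 0, 1]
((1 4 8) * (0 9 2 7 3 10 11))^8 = ((0 9 2 7 3 10 11)(1 4 8))^8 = (0 9 2 7 3 10 11)(1 8 4)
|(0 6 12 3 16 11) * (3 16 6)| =6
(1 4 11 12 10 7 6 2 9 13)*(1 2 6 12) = (1 4 11)(2 9 13)(7 12 10) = [0, 4, 9, 3, 11, 5, 6, 12, 8, 13, 7, 1, 10, 2]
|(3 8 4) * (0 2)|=|(0 2)(3 8 4)|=6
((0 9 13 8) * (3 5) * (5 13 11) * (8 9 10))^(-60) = (13)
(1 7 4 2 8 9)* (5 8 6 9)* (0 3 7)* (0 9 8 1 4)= (0 3 7)(1 9 4 2 6 8 5)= [3, 9, 6, 7, 2, 1, 8, 0, 5, 4]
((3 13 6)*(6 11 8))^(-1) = ((3 13 11 8 6))^(-1) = (3 6 8 11 13)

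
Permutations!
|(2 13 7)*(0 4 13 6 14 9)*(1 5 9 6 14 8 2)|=|(0 4 13 7 1 5 9)(2 14 6 8)|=28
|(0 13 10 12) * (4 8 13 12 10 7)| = |(0 12)(4 8 13 7)| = 4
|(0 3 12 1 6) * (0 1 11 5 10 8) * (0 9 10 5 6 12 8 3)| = |(1 12 11 6)(3 8 9 10)| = 4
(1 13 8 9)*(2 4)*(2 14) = (1 13 8 9)(2 4 14) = [0, 13, 4, 3, 14, 5, 6, 7, 9, 1, 10, 11, 12, 8, 2]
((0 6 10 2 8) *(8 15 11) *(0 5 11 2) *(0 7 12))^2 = (15)(0 10 12 6 7)(5 8 11)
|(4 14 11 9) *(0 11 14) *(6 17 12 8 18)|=20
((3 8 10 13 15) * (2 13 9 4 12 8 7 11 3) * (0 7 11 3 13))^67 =(0 13 7 15 3 2 11)(4 8 9 12 10)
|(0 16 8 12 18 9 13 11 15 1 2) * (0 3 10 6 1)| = 45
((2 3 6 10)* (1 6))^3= ((1 6 10 2 3))^3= (1 2 6 3 10)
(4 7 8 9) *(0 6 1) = [6, 0, 2, 3, 7, 5, 1, 8, 9, 4] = (0 6 1)(4 7 8 9)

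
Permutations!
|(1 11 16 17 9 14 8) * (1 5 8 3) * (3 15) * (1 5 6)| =|(1 11 16 17 9 14 15 3 5 8 6)| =11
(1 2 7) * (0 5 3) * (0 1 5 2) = (0 2 7 5 3 1) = [2, 0, 7, 1, 4, 3, 6, 5]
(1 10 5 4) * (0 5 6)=[5, 10, 2, 3, 1, 4, 0, 7, 8, 9, 6]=(0 5 4 1 10 6)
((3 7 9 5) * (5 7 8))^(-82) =((3 8 5)(7 9))^(-82) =(9)(3 5 8)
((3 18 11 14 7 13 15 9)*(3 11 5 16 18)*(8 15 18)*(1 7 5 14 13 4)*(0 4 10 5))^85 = ((0 4 1 7 10 5 16 8 15 9 11 13 18 14))^85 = (0 4 1 7 10 5 16 8 15 9 11 13 18 14)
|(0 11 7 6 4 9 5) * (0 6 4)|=|(0 11 7 4 9 5 6)|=7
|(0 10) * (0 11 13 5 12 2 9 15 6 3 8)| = 12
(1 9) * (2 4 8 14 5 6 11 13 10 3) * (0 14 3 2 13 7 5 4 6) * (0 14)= (1 9)(2 6 11 7 5 14 4 8 3 13 10)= [0, 9, 6, 13, 8, 14, 11, 5, 3, 1, 2, 7, 12, 10, 4]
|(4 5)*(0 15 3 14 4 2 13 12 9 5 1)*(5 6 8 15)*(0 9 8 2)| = |(0 5)(1 9 6 2 13 12 8 15 3 14 4)| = 22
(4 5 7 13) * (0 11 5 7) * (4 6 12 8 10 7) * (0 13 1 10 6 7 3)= [11, 10, 2, 0, 4, 13, 12, 1, 6, 9, 3, 5, 8, 7]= (0 11 5 13 7 1 10 3)(6 12 8)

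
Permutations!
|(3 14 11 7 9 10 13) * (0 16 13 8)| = |(0 16 13 3 14 11 7 9 10 8)| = 10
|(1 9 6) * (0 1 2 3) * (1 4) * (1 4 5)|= |(0 5 1 9 6 2 3)|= 7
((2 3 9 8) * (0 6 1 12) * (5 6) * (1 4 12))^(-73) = ((0 5 6 4 12)(2 3 9 8))^(-73) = (0 6 12 5 4)(2 8 9 3)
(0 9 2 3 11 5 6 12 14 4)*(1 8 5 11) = (0 9 2 3 1 8 5 6 12 14 4) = [9, 8, 3, 1, 0, 6, 12, 7, 5, 2, 10, 11, 14, 13, 4]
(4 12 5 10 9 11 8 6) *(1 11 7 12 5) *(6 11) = (1 6 4 5 10 9 7 12)(8 11) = [0, 6, 2, 3, 5, 10, 4, 12, 11, 7, 9, 8, 1]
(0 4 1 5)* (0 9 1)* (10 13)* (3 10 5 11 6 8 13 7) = (0 4)(1 11 6 8 13 5 9)(3 10 7) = [4, 11, 2, 10, 0, 9, 8, 3, 13, 1, 7, 6, 12, 5]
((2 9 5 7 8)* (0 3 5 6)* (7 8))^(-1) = (0 6 9 2 8 5 3)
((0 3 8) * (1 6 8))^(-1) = (0 8 6 1 3)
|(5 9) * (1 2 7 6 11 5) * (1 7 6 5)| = |(1 2 6 11)(5 9 7)| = 12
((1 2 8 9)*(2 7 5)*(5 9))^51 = (9)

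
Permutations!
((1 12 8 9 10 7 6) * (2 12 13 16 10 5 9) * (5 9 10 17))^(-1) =(1 6 7 10 5 17 16 13)(2 8 12)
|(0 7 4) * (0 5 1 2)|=6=|(0 7 4 5 1 2)|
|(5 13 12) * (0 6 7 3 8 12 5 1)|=14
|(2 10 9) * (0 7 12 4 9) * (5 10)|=|(0 7 12 4 9 2 5 10)|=8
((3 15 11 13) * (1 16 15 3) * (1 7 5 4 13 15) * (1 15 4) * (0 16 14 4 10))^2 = (0 15 10 16 11)(1 4 7)(5 14 13)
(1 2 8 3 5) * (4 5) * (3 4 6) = (1 2 8 4 5)(3 6) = [0, 2, 8, 6, 5, 1, 3, 7, 4]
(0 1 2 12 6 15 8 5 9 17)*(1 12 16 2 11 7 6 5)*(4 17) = (0 12 5 9 4 17)(1 11 7 6 15 8)(2 16) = [12, 11, 16, 3, 17, 9, 15, 6, 1, 4, 10, 7, 5, 13, 14, 8, 2, 0]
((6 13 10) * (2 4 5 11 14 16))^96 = ((2 4 5 11 14 16)(6 13 10))^96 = (16)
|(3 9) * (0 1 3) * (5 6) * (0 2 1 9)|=10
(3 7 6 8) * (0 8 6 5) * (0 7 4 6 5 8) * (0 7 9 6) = (0 7 8 3 4)(5 9 6) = [7, 1, 2, 4, 0, 9, 5, 8, 3, 6]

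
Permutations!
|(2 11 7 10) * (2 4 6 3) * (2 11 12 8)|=6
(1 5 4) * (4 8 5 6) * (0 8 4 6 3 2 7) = (0 8 5 4 1 3 2 7) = [8, 3, 7, 2, 1, 4, 6, 0, 5]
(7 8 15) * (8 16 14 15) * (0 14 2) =(0 14 15 7 16 2) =[14, 1, 0, 3, 4, 5, 6, 16, 8, 9, 10, 11, 12, 13, 15, 7, 2]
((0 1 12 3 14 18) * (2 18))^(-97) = (0 1 12 3 14 2 18)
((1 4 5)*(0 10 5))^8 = (0 1 10 4 5)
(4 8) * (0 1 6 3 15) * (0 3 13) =[1, 6, 2, 15, 8, 5, 13, 7, 4, 9, 10, 11, 12, 0, 14, 3] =(0 1 6 13)(3 15)(4 8)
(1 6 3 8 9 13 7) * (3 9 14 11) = [0, 6, 2, 8, 4, 5, 9, 1, 14, 13, 10, 3, 12, 7, 11] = (1 6 9 13 7)(3 8 14 11)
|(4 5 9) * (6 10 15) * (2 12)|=6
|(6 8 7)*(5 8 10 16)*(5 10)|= |(5 8 7 6)(10 16)|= 4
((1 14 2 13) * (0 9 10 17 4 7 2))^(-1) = (0 14 1 13 2 7 4 17 10 9)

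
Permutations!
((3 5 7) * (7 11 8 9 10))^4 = ((3 5 11 8 9 10 7))^4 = (3 9 5 10 11 7 8)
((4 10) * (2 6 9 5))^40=((2 6 9 5)(4 10))^40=(10)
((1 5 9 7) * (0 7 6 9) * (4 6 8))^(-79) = (0 7 1 5)(4 6 9 8)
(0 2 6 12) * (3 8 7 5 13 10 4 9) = (0 2 6 12)(3 8 7 5 13 10 4 9) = [2, 1, 6, 8, 9, 13, 12, 5, 7, 3, 4, 11, 0, 10]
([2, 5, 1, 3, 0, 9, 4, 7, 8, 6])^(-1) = [4, 2, 0, 3, 6, 1, 9, 7, 8, 5]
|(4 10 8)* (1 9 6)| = 3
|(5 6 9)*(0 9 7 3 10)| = |(0 9 5 6 7 3 10)| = 7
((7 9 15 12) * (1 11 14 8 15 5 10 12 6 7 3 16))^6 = ((1 11 14 8 15 6 7 9 5 10 12 3 16))^6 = (1 7 16 6 3 15 12 8 10 14 5 11 9)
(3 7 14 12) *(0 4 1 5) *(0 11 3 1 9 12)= (0 4 9 12 1 5 11 3 7 14)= [4, 5, 2, 7, 9, 11, 6, 14, 8, 12, 10, 3, 1, 13, 0]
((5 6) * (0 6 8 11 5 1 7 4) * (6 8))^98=(0 11 6 7)(1 4 8 5)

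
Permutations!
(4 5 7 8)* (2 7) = (2 7 8 4 5) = [0, 1, 7, 3, 5, 2, 6, 8, 4]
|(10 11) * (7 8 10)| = |(7 8 10 11)| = 4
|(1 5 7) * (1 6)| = 4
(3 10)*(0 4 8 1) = (0 4 8 1)(3 10) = [4, 0, 2, 10, 8, 5, 6, 7, 1, 9, 3]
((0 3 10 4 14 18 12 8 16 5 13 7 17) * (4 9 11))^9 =((0 3 10 9 11 4 14 18 12 8 16 5 13 7 17))^9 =(0 8 9 13 14)(3 16 11 7 18)(4 17 12 10 5)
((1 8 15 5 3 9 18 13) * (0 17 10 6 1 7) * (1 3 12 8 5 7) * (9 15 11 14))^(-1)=((0 17 10 6 3 15 7)(1 5 12 8 11 14 9 18 13))^(-1)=(0 7 15 3 6 10 17)(1 13 18 9 14 11 8 12 5)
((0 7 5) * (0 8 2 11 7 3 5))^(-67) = ((0 3 5 8 2 11 7))^(-67) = (0 8 7 5 11 3 2)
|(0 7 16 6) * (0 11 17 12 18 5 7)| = 8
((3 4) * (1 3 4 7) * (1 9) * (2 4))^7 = (1 9 7 3)(2 4)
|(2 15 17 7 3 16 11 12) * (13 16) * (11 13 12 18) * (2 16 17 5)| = 6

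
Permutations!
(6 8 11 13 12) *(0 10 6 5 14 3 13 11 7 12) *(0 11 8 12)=(0 10 6 12 5 14 3 13 11 8 7)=[10, 1, 2, 13, 4, 14, 12, 0, 7, 9, 6, 8, 5, 11, 3]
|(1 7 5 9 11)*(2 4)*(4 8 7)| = |(1 4 2 8 7 5 9 11)| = 8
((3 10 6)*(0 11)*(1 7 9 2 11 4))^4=((0 4 1 7 9 2 11)(3 10 6))^4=(0 9 4 2 1 11 7)(3 10 6)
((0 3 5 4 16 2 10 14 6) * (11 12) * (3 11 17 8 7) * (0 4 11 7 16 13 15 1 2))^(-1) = (0 16 8 17 12 11 5 3 7)(1 15 13 4 6 14 10 2)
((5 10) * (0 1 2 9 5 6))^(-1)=(0 6 10 5 9 2 1)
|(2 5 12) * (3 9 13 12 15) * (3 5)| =|(2 3 9 13 12)(5 15)| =10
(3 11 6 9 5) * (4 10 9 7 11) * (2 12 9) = (2 12 9 5 3 4 10)(6 7 11) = [0, 1, 12, 4, 10, 3, 7, 11, 8, 5, 2, 6, 9]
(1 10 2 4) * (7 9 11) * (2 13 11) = (1 10 13 11 7 9 2 4) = [0, 10, 4, 3, 1, 5, 6, 9, 8, 2, 13, 7, 12, 11]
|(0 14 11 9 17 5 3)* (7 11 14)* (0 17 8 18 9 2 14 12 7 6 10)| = 15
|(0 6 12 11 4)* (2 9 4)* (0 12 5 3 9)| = |(0 6 5 3 9 4 12 11 2)| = 9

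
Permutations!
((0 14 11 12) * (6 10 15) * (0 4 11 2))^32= (0 2 14)(4 12 11)(6 15 10)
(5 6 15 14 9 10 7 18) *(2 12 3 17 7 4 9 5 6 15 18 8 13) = (2 12 3 17 7 8 13)(4 9 10)(5 15 14)(6 18) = [0, 1, 12, 17, 9, 15, 18, 8, 13, 10, 4, 11, 3, 2, 5, 14, 16, 7, 6]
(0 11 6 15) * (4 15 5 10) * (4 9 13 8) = [11, 1, 2, 3, 15, 10, 5, 7, 4, 13, 9, 6, 12, 8, 14, 0] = (0 11 6 5 10 9 13 8 4 15)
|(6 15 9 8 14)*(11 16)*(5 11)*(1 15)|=6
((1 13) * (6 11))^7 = ((1 13)(6 11))^7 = (1 13)(6 11)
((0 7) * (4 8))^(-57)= (0 7)(4 8)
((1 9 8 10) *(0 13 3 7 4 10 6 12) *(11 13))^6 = ((0 11 13 3 7 4 10 1 9 8 6 12))^6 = (0 10)(1 11)(3 8)(4 12)(6 7)(9 13)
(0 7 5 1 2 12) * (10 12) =(0 7 5 1 2 10 12) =[7, 2, 10, 3, 4, 1, 6, 5, 8, 9, 12, 11, 0]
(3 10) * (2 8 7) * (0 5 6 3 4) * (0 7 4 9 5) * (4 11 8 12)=[0, 1, 12, 10, 7, 6, 3, 2, 11, 5, 9, 8, 4]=(2 12 4 7)(3 10 9 5 6)(8 11)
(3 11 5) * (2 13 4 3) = (2 13 4 3 11 5) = [0, 1, 13, 11, 3, 2, 6, 7, 8, 9, 10, 5, 12, 4]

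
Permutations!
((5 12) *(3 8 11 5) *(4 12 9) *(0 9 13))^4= ((0 9 4 12 3 8 11 5 13))^4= (0 3 13 12 5 4 11 9 8)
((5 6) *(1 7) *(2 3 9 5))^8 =((1 7)(2 3 9 5 6))^8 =(2 5 3 6 9)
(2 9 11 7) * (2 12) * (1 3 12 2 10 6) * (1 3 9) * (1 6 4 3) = (1 9 11 7 2 6)(3 12 10 4) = [0, 9, 6, 12, 3, 5, 1, 2, 8, 11, 4, 7, 10]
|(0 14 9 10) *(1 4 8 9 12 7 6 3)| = 11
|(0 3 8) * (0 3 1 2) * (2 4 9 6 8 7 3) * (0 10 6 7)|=12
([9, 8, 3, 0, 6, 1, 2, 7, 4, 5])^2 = [5, 4, 0, 9, 2, 8, 3, 7, 6, 1]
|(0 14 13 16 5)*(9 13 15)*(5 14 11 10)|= 20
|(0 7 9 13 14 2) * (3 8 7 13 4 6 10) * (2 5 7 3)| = |(0 13 14 5 7 9 4 6 10 2)(3 8)| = 10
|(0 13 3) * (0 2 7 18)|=6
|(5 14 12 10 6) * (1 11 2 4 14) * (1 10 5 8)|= |(1 11 2 4 14 12 5 10 6 8)|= 10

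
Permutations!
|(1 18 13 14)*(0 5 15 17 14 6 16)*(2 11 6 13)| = 11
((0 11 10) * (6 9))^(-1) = ((0 11 10)(6 9))^(-1) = (0 10 11)(6 9)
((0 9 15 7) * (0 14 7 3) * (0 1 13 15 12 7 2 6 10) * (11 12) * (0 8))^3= (0 12 2 8 11 14 10 9 7 6)(1 3 15 13)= ((0 9 11 12 7 14 2 6 10 8)(1 13 15 3))^3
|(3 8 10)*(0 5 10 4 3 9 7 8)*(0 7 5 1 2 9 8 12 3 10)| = 15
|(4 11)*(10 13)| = |(4 11)(10 13)| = 2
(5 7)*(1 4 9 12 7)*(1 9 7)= (1 4 7 5 9 12)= [0, 4, 2, 3, 7, 9, 6, 5, 8, 12, 10, 11, 1]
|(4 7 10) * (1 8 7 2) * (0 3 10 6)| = |(0 3 10 4 2 1 8 7 6)| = 9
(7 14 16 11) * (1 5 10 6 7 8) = (1 5 10 6 7 14 16 11 8) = [0, 5, 2, 3, 4, 10, 7, 14, 1, 9, 6, 8, 12, 13, 16, 15, 11]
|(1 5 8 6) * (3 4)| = |(1 5 8 6)(3 4)| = 4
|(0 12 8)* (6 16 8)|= |(0 12 6 16 8)|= 5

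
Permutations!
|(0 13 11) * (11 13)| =2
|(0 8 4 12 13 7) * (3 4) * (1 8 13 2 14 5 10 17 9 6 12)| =24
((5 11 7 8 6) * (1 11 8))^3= (11)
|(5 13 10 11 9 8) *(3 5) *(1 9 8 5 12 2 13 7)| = |(1 9 5 7)(2 13 10 11 8 3 12)| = 28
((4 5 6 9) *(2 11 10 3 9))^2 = ((2 11 10 3 9 4 5 6))^2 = (2 10 9 5)(3 4 6 11)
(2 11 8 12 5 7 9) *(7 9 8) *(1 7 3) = (1 7 8 12 5 9 2 11 3) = [0, 7, 11, 1, 4, 9, 6, 8, 12, 2, 10, 3, 5]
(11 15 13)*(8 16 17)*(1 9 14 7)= (1 9 14 7)(8 16 17)(11 15 13)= [0, 9, 2, 3, 4, 5, 6, 1, 16, 14, 10, 15, 12, 11, 7, 13, 17, 8]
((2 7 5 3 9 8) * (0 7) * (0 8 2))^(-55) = (0 7 5 3 9 2 8)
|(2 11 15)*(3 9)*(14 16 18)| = 6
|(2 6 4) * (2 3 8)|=|(2 6 4 3 8)|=5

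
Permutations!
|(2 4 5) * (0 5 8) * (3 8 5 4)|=|(0 4 5 2 3 8)|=6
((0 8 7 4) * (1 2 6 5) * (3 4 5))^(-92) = (0 3 2 5 8 4 6 1 7)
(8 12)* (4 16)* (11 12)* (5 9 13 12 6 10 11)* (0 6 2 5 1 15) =[6, 15, 5, 3, 16, 9, 10, 7, 1, 13, 11, 2, 8, 12, 14, 0, 4] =(0 6 10 11 2 5 9 13 12 8 1 15)(4 16)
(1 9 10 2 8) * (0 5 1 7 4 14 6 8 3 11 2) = [5, 9, 3, 11, 14, 1, 8, 4, 7, 10, 0, 2, 12, 13, 6] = (0 5 1 9 10)(2 3 11)(4 14 6 8 7)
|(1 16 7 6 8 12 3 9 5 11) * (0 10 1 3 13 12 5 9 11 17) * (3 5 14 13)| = |(0 10 1 16 7 6 8 14 13 12 3 11 5 17)| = 14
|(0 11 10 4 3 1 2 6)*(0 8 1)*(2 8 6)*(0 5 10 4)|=|(0 11 4 3 5 10)(1 8)|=6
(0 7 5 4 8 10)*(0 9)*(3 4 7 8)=[8, 1, 2, 4, 3, 7, 6, 5, 10, 0, 9]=(0 8 10 9)(3 4)(5 7)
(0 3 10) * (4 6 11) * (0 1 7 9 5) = (0 3 10 1 7 9 5)(4 6 11) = [3, 7, 2, 10, 6, 0, 11, 9, 8, 5, 1, 4]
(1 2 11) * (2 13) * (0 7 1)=[7, 13, 11, 3, 4, 5, 6, 1, 8, 9, 10, 0, 12, 2]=(0 7 1 13 2 11)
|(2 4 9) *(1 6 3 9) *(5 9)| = 7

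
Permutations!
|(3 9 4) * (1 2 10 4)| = 6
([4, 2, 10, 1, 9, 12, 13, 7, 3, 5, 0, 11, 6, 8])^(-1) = [10, 3, 1, 8, 0, 9, 12, 7, 13, 4, 2, 11, 5, 6]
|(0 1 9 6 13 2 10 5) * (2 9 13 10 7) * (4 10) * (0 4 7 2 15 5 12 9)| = |(0 1 13)(4 10 12 9 6 7 15 5)| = 24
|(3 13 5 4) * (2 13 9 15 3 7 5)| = |(2 13)(3 9 15)(4 7 5)| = 6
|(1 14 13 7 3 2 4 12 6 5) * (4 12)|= 9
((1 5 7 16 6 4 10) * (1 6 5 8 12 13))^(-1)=((1 8 12 13)(4 10 6)(5 7 16))^(-1)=(1 13 12 8)(4 6 10)(5 16 7)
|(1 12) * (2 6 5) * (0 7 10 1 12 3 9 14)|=|(0 7 10 1 3 9 14)(2 6 5)|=21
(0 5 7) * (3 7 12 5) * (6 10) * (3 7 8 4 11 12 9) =(0 7)(3 8 4 11 12 5 9)(6 10) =[7, 1, 2, 8, 11, 9, 10, 0, 4, 3, 6, 12, 5]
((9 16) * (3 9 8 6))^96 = (3 9 16 8 6)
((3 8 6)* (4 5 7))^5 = (3 6 8)(4 7 5) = ((3 8 6)(4 5 7))^5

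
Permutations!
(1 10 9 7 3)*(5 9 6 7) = (1 10 6 7 3)(5 9) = [0, 10, 2, 1, 4, 9, 7, 3, 8, 5, 6]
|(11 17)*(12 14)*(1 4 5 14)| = |(1 4 5 14 12)(11 17)| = 10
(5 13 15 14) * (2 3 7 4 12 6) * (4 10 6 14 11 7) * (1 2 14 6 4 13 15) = (1 2 3 13)(4 12 6 14 5 15 11 7 10) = [0, 2, 3, 13, 12, 15, 14, 10, 8, 9, 4, 7, 6, 1, 5, 11]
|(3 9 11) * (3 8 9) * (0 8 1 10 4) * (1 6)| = 8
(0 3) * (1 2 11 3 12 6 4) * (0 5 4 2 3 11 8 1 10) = [12, 3, 8, 5, 10, 4, 2, 7, 1, 9, 0, 11, 6] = (0 12 6 2 8 1 3 5 4 10)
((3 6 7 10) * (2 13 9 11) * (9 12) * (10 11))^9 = (13)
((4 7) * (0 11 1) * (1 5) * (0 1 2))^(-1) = (0 2 5 11)(4 7)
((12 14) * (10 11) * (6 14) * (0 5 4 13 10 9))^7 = ((0 5 4 13 10 11 9)(6 14 12))^7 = (6 14 12)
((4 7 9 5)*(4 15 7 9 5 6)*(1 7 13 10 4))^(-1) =(1 6 9 4 10 13 15 5 7)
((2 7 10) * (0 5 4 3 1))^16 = (0 5 4 3 1)(2 7 10)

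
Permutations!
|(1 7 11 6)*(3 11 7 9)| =5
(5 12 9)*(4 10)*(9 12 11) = (12)(4 10)(5 11 9) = [0, 1, 2, 3, 10, 11, 6, 7, 8, 5, 4, 9, 12]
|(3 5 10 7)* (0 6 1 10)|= 7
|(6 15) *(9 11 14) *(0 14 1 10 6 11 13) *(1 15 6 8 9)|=|(0 14 1 10 8 9 13)(11 15)|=14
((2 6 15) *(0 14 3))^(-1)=(0 3 14)(2 15 6)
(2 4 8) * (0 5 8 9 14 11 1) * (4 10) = (0 5 8 2 10 4 9 14 11 1) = [5, 0, 10, 3, 9, 8, 6, 7, 2, 14, 4, 1, 12, 13, 11]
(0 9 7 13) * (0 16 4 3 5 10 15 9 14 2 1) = [14, 0, 1, 5, 3, 10, 6, 13, 8, 7, 15, 11, 12, 16, 2, 9, 4] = (0 14 2 1)(3 5 10 15 9 7 13 16 4)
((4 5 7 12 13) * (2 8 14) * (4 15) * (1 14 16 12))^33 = (16)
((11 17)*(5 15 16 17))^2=((5 15 16 17 11))^2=(5 16 11 15 17)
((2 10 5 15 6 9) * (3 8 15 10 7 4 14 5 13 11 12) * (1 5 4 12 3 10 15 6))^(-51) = ((1 5 15)(2 7 12 10 13 11 3 8 6 9)(4 14))^(-51) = (15)(2 9 6 8 3 11 13 10 12 7)(4 14)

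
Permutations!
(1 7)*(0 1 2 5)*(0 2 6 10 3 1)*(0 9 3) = (0 9 3 1 7 6 10)(2 5) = [9, 7, 5, 1, 4, 2, 10, 6, 8, 3, 0]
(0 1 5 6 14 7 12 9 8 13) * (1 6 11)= [6, 5, 2, 3, 4, 11, 14, 12, 13, 8, 10, 1, 9, 0, 7]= (0 6 14 7 12 9 8 13)(1 5 11)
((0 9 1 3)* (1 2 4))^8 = ((0 9 2 4 1 3))^8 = (0 2 1)(3 9 4)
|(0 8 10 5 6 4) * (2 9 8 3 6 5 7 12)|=12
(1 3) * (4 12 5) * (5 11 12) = (1 3)(4 5)(11 12) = [0, 3, 2, 1, 5, 4, 6, 7, 8, 9, 10, 12, 11]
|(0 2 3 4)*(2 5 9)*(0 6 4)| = |(0 5 9 2 3)(4 6)| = 10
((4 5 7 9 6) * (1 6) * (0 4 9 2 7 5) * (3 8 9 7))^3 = (0 4)(1 2 9 7 8 6 3)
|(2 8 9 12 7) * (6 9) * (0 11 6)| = 8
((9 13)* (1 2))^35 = ((1 2)(9 13))^35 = (1 2)(9 13)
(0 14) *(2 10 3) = (0 14)(2 10 3) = [14, 1, 10, 2, 4, 5, 6, 7, 8, 9, 3, 11, 12, 13, 0]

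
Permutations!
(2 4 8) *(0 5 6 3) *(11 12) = (0 5 6 3)(2 4 8)(11 12) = [5, 1, 4, 0, 8, 6, 3, 7, 2, 9, 10, 12, 11]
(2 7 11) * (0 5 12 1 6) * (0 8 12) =(0 5)(1 6 8 12)(2 7 11) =[5, 6, 7, 3, 4, 0, 8, 11, 12, 9, 10, 2, 1]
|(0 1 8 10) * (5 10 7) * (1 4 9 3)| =9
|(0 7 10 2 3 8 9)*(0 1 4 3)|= |(0 7 10 2)(1 4 3 8 9)|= 20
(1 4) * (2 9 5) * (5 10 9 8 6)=(1 4)(2 8 6 5)(9 10)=[0, 4, 8, 3, 1, 2, 5, 7, 6, 10, 9]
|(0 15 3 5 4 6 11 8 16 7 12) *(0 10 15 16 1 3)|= 42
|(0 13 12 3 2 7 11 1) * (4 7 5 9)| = 11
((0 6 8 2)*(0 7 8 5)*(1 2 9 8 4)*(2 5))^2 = (9)(0 2 4 5 6 7 1) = ((0 6 2 7 4 1 5)(8 9))^2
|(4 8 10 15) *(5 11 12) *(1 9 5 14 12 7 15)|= |(1 9 5 11 7 15 4 8 10)(12 14)|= 18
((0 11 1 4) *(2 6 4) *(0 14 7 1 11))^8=(1 6 14)(2 4 7)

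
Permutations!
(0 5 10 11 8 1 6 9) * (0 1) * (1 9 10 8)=(0 5 8)(1 6 10 11)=[5, 6, 2, 3, 4, 8, 10, 7, 0, 9, 11, 1]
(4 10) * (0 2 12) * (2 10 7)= [10, 1, 12, 3, 7, 5, 6, 2, 8, 9, 4, 11, 0]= (0 10 4 7 2 12)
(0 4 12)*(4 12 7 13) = (0 12)(4 7 13) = [12, 1, 2, 3, 7, 5, 6, 13, 8, 9, 10, 11, 0, 4]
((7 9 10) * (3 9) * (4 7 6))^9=((3 9 10 6 4 7))^9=(3 6)(4 9)(7 10)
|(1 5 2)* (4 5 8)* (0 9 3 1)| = |(0 9 3 1 8 4 5 2)| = 8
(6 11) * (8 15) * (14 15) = (6 11)(8 14 15) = [0, 1, 2, 3, 4, 5, 11, 7, 14, 9, 10, 6, 12, 13, 15, 8]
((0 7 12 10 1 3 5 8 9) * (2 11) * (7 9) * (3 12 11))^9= (12)(0 9)(2 8)(3 7)(5 11)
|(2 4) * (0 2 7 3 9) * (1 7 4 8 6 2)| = 15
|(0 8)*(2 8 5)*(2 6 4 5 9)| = 12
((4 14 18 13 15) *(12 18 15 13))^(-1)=((4 14 15)(12 18))^(-1)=(4 15 14)(12 18)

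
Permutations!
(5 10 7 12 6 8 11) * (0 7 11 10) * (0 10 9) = [7, 1, 2, 3, 4, 10, 8, 12, 9, 0, 11, 5, 6] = (0 7 12 6 8 9)(5 10 11)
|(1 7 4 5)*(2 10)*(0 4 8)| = 6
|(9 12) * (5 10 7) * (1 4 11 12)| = 15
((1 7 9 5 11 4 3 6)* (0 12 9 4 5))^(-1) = ((0 12 9)(1 7 4 3 6)(5 11))^(-1) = (0 9 12)(1 6 3 4 7)(5 11)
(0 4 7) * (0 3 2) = (0 4 7 3 2) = [4, 1, 0, 2, 7, 5, 6, 3]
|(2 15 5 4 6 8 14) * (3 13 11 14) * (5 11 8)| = |(2 15 11 14)(3 13 8)(4 6 5)| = 12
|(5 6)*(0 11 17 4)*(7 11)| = 10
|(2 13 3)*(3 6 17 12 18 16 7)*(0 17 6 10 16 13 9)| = |(0 17 12 18 13 10 16 7 3 2 9)| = 11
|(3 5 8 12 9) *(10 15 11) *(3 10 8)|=6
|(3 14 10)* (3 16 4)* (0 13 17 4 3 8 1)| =12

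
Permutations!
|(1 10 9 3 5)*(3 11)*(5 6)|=7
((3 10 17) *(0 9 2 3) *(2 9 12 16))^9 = ((0 12 16 2 3 10 17))^9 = (0 16 3 17 12 2 10)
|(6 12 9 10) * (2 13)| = 4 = |(2 13)(6 12 9 10)|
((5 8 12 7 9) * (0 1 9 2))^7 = (0 2 7 12 8 5 9 1)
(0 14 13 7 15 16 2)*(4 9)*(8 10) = (0 14 13 7 15 16 2)(4 9)(8 10) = [14, 1, 0, 3, 9, 5, 6, 15, 10, 4, 8, 11, 12, 7, 13, 16, 2]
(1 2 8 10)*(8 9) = (1 2 9 8 10) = [0, 2, 9, 3, 4, 5, 6, 7, 10, 8, 1]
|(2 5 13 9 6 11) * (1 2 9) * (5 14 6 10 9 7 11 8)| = |(1 2 14 6 8 5 13)(7 11)(9 10)| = 14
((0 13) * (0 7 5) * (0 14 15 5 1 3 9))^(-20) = (0 3 7)(1 13 9)(5 14 15)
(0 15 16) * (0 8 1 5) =[15, 5, 2, 3, 4, 0, 6, 7, 1, 9, 10, 11, 12, 13, 14, 16, 8] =(0 15 16 8 1 5)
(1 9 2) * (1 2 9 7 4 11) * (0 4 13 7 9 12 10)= (0 4 11 1 9 12 10)(7 13)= [4, 9, 2, 3, 11, 5, 6, 13, 8, 12, 0, 1, 10, 7]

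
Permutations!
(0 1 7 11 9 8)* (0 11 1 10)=(0 10)(1 7)(8 11 9)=[10, 7, 2, 3, 4, 5, 6, 1, 11, 8, 0, 9]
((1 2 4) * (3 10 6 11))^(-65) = (1 2 4)(3 11 6 10)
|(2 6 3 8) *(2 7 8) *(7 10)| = 3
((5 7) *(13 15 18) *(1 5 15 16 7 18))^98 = ((1 5 18 13 16 7 15))^98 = (18)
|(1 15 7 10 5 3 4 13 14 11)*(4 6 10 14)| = |(1 15 7 14 11)(3 6 10 5)(4 13)| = 20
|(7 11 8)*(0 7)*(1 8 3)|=6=|(0 7 11 3 1 8)|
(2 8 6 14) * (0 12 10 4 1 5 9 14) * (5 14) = (0 12 10 4 1 14 2 8 6)(5 9) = [12, 14, 8, 3, 1, 9, 0, 7, 6, 5, 4, 11, 10, 13, 2]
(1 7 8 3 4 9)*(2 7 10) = [0, 10, 7, 4, 9, 5, 6, 8, 3, 1, 2] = (1 10 2 7 8 3 4 9)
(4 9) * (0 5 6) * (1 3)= (0 5 6)(1 3)(4 9)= [5, 3, 2, 1, 9, 6, 0, 7, 8, 4]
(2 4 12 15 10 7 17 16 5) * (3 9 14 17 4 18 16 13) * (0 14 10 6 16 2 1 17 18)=[14, 17, 0, 9, 12, 1, 16, 4, 8, 10, 7, 11, 15, 3, 18, 6, 5, 13, 2]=(0 14 18 2)(1 17 13 3 9 10 7 4 12 15 6 16 5)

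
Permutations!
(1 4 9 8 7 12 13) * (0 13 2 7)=(0 13 1 4 9 8)(2 7 12)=[13, 4, 7, 3, 9, 5, 6, 12, 0, 8, 10, 11, 2, 1]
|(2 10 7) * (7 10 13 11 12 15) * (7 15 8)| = |(15)(2 13 11 12 8 7)| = 6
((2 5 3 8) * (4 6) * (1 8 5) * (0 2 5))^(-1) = (0 3 5 8 1 2)(4 6)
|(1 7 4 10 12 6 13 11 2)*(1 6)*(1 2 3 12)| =12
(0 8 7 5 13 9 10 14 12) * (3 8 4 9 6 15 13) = (0 4 9 10 14 12)(3 8 7 5)(6 15 13) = [4, 1, 2, 8, 9, 3, 15, 5, 7, 10, 14, 11, 0, 6, 12, 13]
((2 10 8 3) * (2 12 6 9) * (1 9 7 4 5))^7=(1 6 10 5 12 2 4 3 9 7 8)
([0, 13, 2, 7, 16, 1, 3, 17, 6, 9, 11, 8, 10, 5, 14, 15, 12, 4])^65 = (1 5 13)(3 12)(4 8)(6 16)(7 10)(11 17)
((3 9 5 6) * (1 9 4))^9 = ((1 9 5 6 3 4))^9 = (1 6)(3 9)(4 5)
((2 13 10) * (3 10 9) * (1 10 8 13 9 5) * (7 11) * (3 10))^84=(1 5 13 8 3)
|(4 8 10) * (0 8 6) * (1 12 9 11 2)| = |(0 8 10 4 6)(1 12 9 11 2)| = 5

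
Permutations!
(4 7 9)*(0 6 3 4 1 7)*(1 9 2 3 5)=(9)(0 6 5 1 7 2 3 4)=[6, 7, 3, 4, 0, 1, 5, 2, 8, 9]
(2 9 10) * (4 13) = [0, 1, 9, 3, 13, 5, 6, 7, 8, 10, 2, 11, 12, 4] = (2 9 10)(4 13)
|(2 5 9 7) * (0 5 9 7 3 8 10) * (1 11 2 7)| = |(0 5 1 11 2 9 3 8 10)| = 9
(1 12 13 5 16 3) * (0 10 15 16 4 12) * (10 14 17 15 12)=(0 14 17 15 16 3 1)(4 10 12 13 5)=[14, 0, 2, 1, 10, 4, 6, 7, 8, 9, 12, 11, 13, 5, 17, 16, 3, 15]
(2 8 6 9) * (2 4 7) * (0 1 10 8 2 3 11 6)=(0 1 10 8)(3 11 6 9 4 7)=[1, 10, 2, 11, 7, 5, 9, 3, 0, 4, 8, 6]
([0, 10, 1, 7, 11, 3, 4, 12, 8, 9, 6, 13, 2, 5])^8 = (1 7 13 6 2 3 11 10 12 5 4)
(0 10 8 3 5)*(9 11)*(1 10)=(0 1 10 8 3 5)(9 11)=[1, 10, 2, 5, 4, 0, 6, 7, 3, 11, 8, 9]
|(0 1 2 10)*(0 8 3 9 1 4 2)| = 8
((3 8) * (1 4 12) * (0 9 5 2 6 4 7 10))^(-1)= (0 10 7 1 12 4 6 2 5 9)(3 8)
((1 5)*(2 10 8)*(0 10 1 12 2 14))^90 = ((0 10 8 14)(1 5 12 2))^90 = (0 8)(1 12)(2 5)(10 14)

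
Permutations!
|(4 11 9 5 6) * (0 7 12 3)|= 20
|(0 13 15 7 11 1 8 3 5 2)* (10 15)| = 11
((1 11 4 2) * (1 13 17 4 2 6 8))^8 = (17) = ((1 11 2 13 17 4 6 8))^8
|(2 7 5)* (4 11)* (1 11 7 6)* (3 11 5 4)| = |(1 5 2 6)(3 11)(4 7)| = 4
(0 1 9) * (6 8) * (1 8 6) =(0 8 1 9) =[8, 9, 2, 3, 4, 5, 6, 7, 1, 0]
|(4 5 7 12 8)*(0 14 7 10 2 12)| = |(0 14 7)(2 12 8 4 5 10)| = 6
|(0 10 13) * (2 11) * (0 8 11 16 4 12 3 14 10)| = 10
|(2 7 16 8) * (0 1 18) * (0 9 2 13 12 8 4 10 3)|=|(0 1 18 9 2 7 16 4 10 3)(8 13 12)|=30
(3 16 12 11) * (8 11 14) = (3 16 12 14 8 11) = [0, 1, 2, 16, 4, 5, 6, 7, 11, 9, 10, 3, 14, 13, 8, 15, 12]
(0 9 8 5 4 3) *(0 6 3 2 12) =(0 9 8 5 4 2 12)(3 6) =[9, 1, 12, 6, 2, 4, 3, 7, 5, 8, 10, 11, 0]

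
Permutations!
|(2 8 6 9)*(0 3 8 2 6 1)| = 4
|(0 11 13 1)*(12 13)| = 5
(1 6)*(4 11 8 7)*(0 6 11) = (0 6 1 11 8 7 4) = [6, 11, 2, 3, 0, 5, 1, 4, 7, 9, 10, 8]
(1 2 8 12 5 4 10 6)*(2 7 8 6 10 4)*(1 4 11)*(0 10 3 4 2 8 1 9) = [10, 7, 6, 4, 11, 8, 2, 1, 12, 0, 3, 9, 5] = (0 10 3 4 11 9)(1 7)(2 6)(5 8 12)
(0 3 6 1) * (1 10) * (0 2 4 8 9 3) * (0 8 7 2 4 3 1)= [8, 4, 3, 6, 7, 5, 10, 2, 9, 1, 0]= (0 8 9 1 4 7 2 3 6 10)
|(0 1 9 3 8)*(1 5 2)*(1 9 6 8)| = 8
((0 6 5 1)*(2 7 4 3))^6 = (0 5)(1 6)(2 4)(3 7)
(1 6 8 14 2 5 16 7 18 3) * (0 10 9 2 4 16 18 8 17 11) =(0 10 9 2 5 18 3 1 6 17 11)(4 16 7 8 14) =[10, 6, 5, 1, 16, 18, 17, 8, 14, 2, 9, 0, 12, 13, 4, 15, 7, 11, 3]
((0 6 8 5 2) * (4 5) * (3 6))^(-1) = (0 2 5 4 8 6 3)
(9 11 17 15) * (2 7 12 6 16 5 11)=[0, 1, 7, 3, 4, 11, 16, 12, 8, 2, 10, 17, 6, 13, 14, 9, 5, 15]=(2 7 12 6 16 5 11 17 15 9)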